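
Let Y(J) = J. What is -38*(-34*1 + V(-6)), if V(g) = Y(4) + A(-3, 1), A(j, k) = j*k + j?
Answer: 1368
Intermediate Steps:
A(j, k) = j + j*k
V(g) = -2 (V(g) = 4 - 3*(1 + 1) = 4 - 3*2 = 4 - 6 = -2)
-38*(-34*1 + V(-6)) = -38*(-34*1 - 2) = -38*(-34 - 2) = -38*(-36) = 1368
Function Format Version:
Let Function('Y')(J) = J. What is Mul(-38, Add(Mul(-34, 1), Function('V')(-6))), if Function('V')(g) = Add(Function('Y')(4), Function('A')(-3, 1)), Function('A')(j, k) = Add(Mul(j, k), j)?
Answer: 1368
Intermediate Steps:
Function('A')(j, k) = Add(j, Mul(j, k))
Function('V')(g) = -2 (Function('V')(g) = Add(4, Mul(-3, Add(1, 1))) = Add(4, Mul(-3, 2)) = Add(4, -6) = -2)
Mul(-38, Add(Mul(-34, 1), Function('V')(-6))) = Mul(-38, Add(Mul(-34, 1), -2)) = Mul(-38, Add(-34, -2)) = Mul(-38, -36) = 1368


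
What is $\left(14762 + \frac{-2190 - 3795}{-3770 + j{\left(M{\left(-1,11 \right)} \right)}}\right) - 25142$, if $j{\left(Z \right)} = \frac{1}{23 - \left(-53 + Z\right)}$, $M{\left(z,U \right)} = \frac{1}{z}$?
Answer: $- \frac{1004246325}{96763} \approx -10378.0$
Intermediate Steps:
$j{\left(Z \right)} = \frac{1}{76 - Z}$
$\left(14762 + \frac{-2190 - 3795}{-3770 + j{\left(M{\left(-1,11 \right)} \right)}}\right) - 25142 = \left(14762 + \frac{-2190 - 3795}{-3770 - \frac{1}{-76 + \frac{1}{-1}}}\right) - 25142 = \left(14762 - \frac{5985}{-3770 - \frac{1}{-76 - 1}}\right) - 25142 = \left(14762 - \frac{5985}{-3770 - \frac{1}{-77}}\right) - 25142 = \left(14762 - \frac{5985}{-3770 - - \frac{1}{77}}\right) - 25142 = \left(14762 - \frac{5985}{-3770 + \frac{1}{77}}\right) - 25142 = \left(14762 - \frac{5985}{- \frac{290289}{77}}\right) - 25142 = \left(14762 - - \frac{153615}{96763}\right) - 25142 = \left(14762 + \frac{153615}{96763}\right) - 25142 = \frac{1428569021}{96763} - 25142 = - \frac{1004246325}{96763}$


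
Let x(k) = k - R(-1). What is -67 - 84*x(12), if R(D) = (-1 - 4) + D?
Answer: -1579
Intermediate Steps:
R(D) = -5 + D
x(k) = 6 + k (x(k) = k - (-5 - 1) = k - 1*(-6) = k + 6 = 6 + k)
-67 - 84*x(12) = -67 - 84*(6 + 12) = -67 - 84*18 = -67 - 1512 = -1579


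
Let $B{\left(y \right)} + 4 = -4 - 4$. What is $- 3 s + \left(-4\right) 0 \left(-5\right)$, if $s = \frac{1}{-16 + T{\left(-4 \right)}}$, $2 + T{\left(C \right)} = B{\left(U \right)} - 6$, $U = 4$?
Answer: $\frac{1}{12} \approx 0.083333$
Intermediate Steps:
$B{\left(y \right)} = -12$ ($B{\left(y \right)} = -4 - 8 = -12$)
$T{\left(C \right)} = -20$ ($T{\left(C \right)} = -2 - 18 = -20$)
$s = - \frac{1}{36}$ ($s = \frac{1}{-16 - 20} = \frac{1}{-36} = - \frac{1}{36} \approx -0.027778$)
$- 3 s + \left(-4\right) 0 \left(-5\right) = \left(-3\right) \left(- \frac{1}{36}\right) + \left(-4\right) 0 \left(-5\right) = \frac{1}{12} + 0 \left(-5\right) = \frac{1}{12} + 0 = \frac{1}{12}$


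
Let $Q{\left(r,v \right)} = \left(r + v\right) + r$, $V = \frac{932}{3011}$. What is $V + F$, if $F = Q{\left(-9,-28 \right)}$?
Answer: $- \frac{137574}{3011} \approx -45.69$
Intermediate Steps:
$V = \frac{932}{3011}$ ($V = 932 \cdot \frac{1}{3011} = \frac{932}{3011} \approx 0.30953$)
$Q{\left(r,v \right)} = v + 2 r$
$F = -46$ ($F = -28 + 2 \left(-9\right) = -28 - 18 = -46$)
$V + F = \frac{932}{3011} - 46 = - \frac{137574}{3011}$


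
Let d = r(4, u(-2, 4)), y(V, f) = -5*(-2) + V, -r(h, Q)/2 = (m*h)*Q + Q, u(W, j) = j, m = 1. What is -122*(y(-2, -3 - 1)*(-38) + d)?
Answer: 41968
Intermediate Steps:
r(h, Q) = -2*Q - 2*Q*h (r(h, Q) = -2*((1*h)*Q + Q) = -2*(h*Q + Q) = -2*(Q*h + Q) = -2*(Q + Q*h) = -2*Q - 2*Q*h)
y(V, f) = 10 + V
d = -40 (d = -2*4*(1 + 4) = -2*4*5 = -40)
-122*(y(-2, -3 - 1)*(-38) + d) = -122*((10 - 2)*(-38) - 40) = -122*(8*(-38) - 40) = -122*(-304 - 40) = -122*(-344) = 41968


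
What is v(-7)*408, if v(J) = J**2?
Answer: 19992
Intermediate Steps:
v(-7)*408 = (-7)**2*408 = 49*408 = 19992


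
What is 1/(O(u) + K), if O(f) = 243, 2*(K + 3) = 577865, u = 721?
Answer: 2/578345 ≈ 3.4581e-6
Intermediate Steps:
K = 577859/2 (K = -3 + (½)*577865 = -3 + 577865/2 = 577859/2 ≈ 2.8893e+5)
1/(O(u) + K) = 1/(243 + 577859/2) = 1/(578345/2) = 2/578345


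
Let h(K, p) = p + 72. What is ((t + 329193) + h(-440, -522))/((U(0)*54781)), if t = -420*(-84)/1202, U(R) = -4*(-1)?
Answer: 197592183/131693524 ≈ 1.5004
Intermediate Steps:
U(R) = 4
t = 17640/601 (t = 35280*(1/1202) = 17640/601 ≈ 29.351)
h(K, p) = 72 + p
((t + 329193) + h(-440, -522))/((U(0)*54781)) = ((17640/601 + 329193) + (72 - 522))/((4*54781)) = (197862633/601 - 450)/219124 = (197592183/601)*(1/219124) = 197592183/131693524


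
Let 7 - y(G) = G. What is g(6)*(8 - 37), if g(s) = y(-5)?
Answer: -348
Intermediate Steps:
y(G) = 7 - G
g(s) = 12 (g(s) = 7 - 1*(-5) = 7 + 5 = 12)
g(6)*(8 - 37) = 12*(8 - 37) = 12*(-29) = -348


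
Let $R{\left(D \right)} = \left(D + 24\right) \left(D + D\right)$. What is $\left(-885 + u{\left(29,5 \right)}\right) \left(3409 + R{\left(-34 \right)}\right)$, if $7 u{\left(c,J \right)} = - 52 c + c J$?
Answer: $- \frac{30904662}{7} \approx -4.415 \cdot 10^{6}$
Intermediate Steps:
$u{\left(c,J \right)} = - \frac{52 c}{7} + \frac{J c}{7}$ ($u{\left(c,J \right)} = \frac{- 52 c + c J}{7} = \frac{- 52 c + J c}{7} = - \frac{52 c}{7} + \frac{J c}{7}$)
$R{\left(D \right)} = 2 D \left(24 + D\right)$ ($R{\left(D \right)} = \left(24 + D\right) 2 D = 2 D \left(24 + D\right)$)
$\left(-885 + u{\left(29,5 \right)}\right) \left(3409 + R{\left(-34 \right)}\right) = \left(-885 + \frac{1}{7} \cdot 29 \left(-52 + 5\right)\right) \left(3409 + 2 \left(-34\right) \left(24 - 34\right)\right) = \left(-885 + \frac{1}{7} \cdot 29 \left(-47\right)\right) \left(3409 + 2 \left(-34\right) \left(-10\right)\right) = \left(-885 - \frac{1363}{7}\right) \left(3409 + 680\right) = \left(- \frac{7558}{7}\right) 4089 = - \frac{30904662}{7}$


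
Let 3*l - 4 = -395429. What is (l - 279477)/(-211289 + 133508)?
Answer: 1233856/233343 ≈ 5.2877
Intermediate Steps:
l = -395425/3 (l = 4/3 + (1/3)*(-395429) = 4/3 - 395429/3 = -395425/3 ≈ -1.3181e+5)
(l - 279477)/(-211289 + 133508) = (-395425/3 - 279477)/(-211289 + 133508) = -1233856/3/(-77781) = -1233856/3*(-1/77781) = 1233856/233343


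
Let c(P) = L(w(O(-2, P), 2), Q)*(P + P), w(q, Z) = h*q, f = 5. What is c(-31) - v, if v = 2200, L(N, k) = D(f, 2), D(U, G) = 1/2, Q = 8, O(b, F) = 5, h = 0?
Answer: -2231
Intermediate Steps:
D(U, G) = ½
w(q, Z) = 0 (w(q, Z) = 0*q = 0)
L(N, k) = ½
c(P) = P (c(P) = (P + P)/2 = (2*P)/2 = P)
c(-31) - v = -31 - 1*2200 = -31 - 2200 = -2231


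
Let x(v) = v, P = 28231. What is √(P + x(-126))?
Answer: √28105 ≈ 167.65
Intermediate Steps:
√(P + x(-126)) = √(28231 - 126) = √28105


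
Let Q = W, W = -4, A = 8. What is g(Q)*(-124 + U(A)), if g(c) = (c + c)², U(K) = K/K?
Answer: -7872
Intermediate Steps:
U(K) = 1
Q = -4
g(c) = 4*c² (g(c) = (2*c)² = 4*c²)
g(Q)*(-124 + U(A)) = (4*(-4)²)*(-124 + 1) = (4*16)*(-123) = 64*(-123) = -7872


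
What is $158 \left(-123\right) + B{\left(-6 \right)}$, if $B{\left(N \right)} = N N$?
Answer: $-19398$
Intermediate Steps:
$B{\left(N \right)} = N^{2}$
$158 \left(-123\right) + B{\left(-6 \right)} = 158 \left(-123\right) + \left(-6\right)^{2} = -19434 + 36 = -19398$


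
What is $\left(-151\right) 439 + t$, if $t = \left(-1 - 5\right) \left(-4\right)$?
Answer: $-66265$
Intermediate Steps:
$t = 24$ ($t = \left(-6\right) \left(-4\right) = 24$)
$\left(-151\right) 439 + t = \left(-151\right) 439 + 24 = -66289 + 24 = -66265$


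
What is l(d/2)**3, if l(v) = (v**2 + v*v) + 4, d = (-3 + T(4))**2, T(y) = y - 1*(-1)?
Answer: 1728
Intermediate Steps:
T(y) = 1 + y (T(y) = y + 1 = 1 + y)
d = 4 (d = (-3 + (1 + 4))**2 = (-3 + 5)**2 = 2**2 = 4)
l(v) = 4 + 2*v**2 (l(v) = (v**2 + v**2) + 4 = 2*v**2 + 4 = 4 + 2*v**2)
l(d/2)**3 = (4 + 2*(4/2)**2)**3 = (4 + 2*(4*(1/2))**2)**3 = (4 + 2*2**2)**3 = (4 + 2*4)**3 = (4 + 8)**3 = 12**3 = 1728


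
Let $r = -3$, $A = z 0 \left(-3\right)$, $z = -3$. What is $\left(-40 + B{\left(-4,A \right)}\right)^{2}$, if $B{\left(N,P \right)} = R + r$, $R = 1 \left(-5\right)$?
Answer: $2304$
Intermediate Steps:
$A = 0$ ($A = \left(-3\right) 0 \left(-3\right) = 0 \left(-3\right) = 0$)
$R = -5$
$B{\left(N,P \right)} = -8$ ($B{\left(N,P \right)} = -5 - 3 = -8$)
$\left(-40 + B{\left(-4,A \right)}\right)^{2} = \left(-40 - 8\right)^{2} = \left(-48\right)^{2} = 2304$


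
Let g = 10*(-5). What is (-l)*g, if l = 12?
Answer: 600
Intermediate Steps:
g = -50
(-l)*g = -1*12*(-50) = -12*(-50) = 600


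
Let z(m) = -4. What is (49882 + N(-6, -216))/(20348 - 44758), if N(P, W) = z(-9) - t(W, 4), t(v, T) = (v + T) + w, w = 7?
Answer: -50083/24410 ≈ -2.0517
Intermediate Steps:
t(v, T) = 7 + T + v (t(v, T) = (v + T) + 7 = (T + v) + 7 = 7 + T + v)
N(P, W) = -15 - W (N(P, W) = -4 - (7 + 4 + W) = -4 - (11 + W) = -4 + (-11 - W) = -15 - W)
(49882 + N(-6, -216))/(20348 - 44758) = (49882 + (-15 - 1*(-216)))/(20348 - 44758) = (49882 + (-15 + 216))/(-24410) = (49882 + 201)*(-1/24410) = 50083*(-1/24410) = -50083/24410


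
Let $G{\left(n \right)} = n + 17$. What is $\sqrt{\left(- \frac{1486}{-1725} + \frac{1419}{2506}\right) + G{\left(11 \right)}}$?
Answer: $\frac{\sqrt{21996647754774}}{864570} \approx 5.4247$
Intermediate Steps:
$G{\left(n \right)} = 17 + n$
$\sqrt{\left(- \frac{1486}{-1725} + \frac{1419}{2506}\right) + G{\left(11 \right)}} = \sqrt{\left(- \frac{1486}{-1725} + \frac{1419}{2506}\right) + \left(17 + 11\right)} = \sqrt{\left(\left(-1486\right) \left(- \frac{1}{1725}\right) + 1419 \cdot \frac{1}{2506}\right) + 28} = \sqrt{\left(\frac{1486}{1725} + \frac{1419}{2506}\right) + 28} = \sqrt{\frac{6171691}{4322850} + 28} = \sqrt{\frac{127211491}{4322850}} = \frac{\sqrt{21996647754774}}{864570}$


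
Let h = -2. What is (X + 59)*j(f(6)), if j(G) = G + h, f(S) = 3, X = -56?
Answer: 3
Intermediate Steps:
j(G) = -2 + G (j(G) = G - 2 = -2 + G)
(X + 59)*j(f(6)) = (-56 + 59)*(-2 + 3) = 3*1 = 3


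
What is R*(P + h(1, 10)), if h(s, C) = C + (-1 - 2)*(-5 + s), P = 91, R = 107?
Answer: 12091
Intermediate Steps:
h(s, C) = 15 + C - 3*s (h(s, C) = C - 3*(-5 + s) = C + (15 - 3*s) = 15 + C - 3*s)
R*(P + h(1, 10)) = 107*(91 + (15 + 10 - 3*1)) = 107*(91 + (15 + 10 - 3)) = 107*(91 + 22) = 107*113 = 12091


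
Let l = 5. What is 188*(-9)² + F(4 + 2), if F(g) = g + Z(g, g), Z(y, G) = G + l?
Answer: 15245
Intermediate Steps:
Z(y, G) = 5 + G (Z(y, G) = G + 5 = 5 + G)
F(g) = 5 + 2*g (F(g) = g + (5 + g) = 5 + 2*g)
188*(-9)² + F(4 + 2) = 188*(-9)² + (5 + 2*(4 + 2)) = 188*81 + (5 + 2*6) = 15228 + (5 + 12) = 15228 + 17 = 15245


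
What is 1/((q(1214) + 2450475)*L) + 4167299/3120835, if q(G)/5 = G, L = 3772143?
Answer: 1544640883453720816/1156761089500154229 ≈ 1.3353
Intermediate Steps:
q(G) = 5*G
1/((q(1214) + 2450475)*L) + 4167299/3120835 = 1/((5*1214 + 2450475)*3772143) + 4167299/3120835 = (1/3772143)/(6070 + 2450475) + 4167299*(1/3120835) = (1/3772143)/2456545 + 4167299/3120835 = (1/2456545)*(1/3772143) + 4167299/3120835 = 1/9266439025935 + 4167299/3120835 = 1544640883453720816/1156761089500154229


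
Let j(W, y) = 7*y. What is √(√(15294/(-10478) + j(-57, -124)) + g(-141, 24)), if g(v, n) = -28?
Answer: √(-4547452 + 403*I*√141208069)/403 ≈ 2.5162 + 5.8593*I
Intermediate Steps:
√(√(15294/(-10478) + j(-57, -124)) + g(-141, 24)) = √(√(15294/(-10478) + 7*(-124)) - 28) = √(√(15294*(-1/10478) - 868) - 28) = √(√(-7647/5239 - 868) - 28) = √(√(-4555099/5239) - 28) = √(I*√141208069/403 - 28) = √(-28 + I*√141208069/403)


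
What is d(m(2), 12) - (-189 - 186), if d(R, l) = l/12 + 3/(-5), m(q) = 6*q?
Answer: 1877/5 ≈ 375.40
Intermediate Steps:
d(R, l) = -⅗ + l/12 (d(R, l) = l*(1/12) + 3*(-⅕) = l/12 - ⅗ = -⅗ + l/12)
d(m(2), 12) - (-189 - 186) = (-⅗ + (1/12)*12) - (-189 - 186) = (-⅗ + 1) - 1*(-375) = ⅖ + 375 = 1877/5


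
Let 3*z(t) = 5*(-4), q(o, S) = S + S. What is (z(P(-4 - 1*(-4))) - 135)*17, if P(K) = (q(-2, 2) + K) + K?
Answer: -7225/3 ≈ -2408.3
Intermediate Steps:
q(o, S) = 2*S
P(K) = 4 + 2*K (P(K) = (2*2 + K) + K = (4 + K) + K = 4 + 2*K)
z(t) = -20/3 (z(t) = (5*(-4))/3 = (⅓)*(-20) = -20/3)
(z(P(-4 - 1*(-4))) - 135)*17 = (-20/3 - 135)*17 = -425/3*17 = -7225/3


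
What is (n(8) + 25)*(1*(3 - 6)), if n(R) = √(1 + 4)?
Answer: -75 - 3*√5 ≈ -81.708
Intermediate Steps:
n(R) = √5
(n(8) + 25)*(1*(3 - 6)) = (√5 + 25)*(1*(3 - 6)) = (25 + √5)*(1*(-3)) = (25 + √5)*(-3) = -75 - 3*√5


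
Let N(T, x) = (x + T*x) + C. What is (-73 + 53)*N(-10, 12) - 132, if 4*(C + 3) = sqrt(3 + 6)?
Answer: 2073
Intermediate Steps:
C = -9/4 (C = -3 + sqrt(3 + 6)/4 = -3 + sqrt(9)/4 = -3 + (1/4)*3 = -3 + 3/4 = -9/4 ≈ -2.2500)
N(T, x) = -9/4 + x + T*x (N(T, x) = (x + T*x) - 9/4 = -9/4 + x + T*x)
(-73 + 53)*N(-10, 12) - 132 = (-73 + 53)*(-9/4 + 12 - 10*12) - 132 = -20*(-9/4 + 12 - 120) - 132 = -20*(-441/4) - 132 = 2205 - 132 = 2073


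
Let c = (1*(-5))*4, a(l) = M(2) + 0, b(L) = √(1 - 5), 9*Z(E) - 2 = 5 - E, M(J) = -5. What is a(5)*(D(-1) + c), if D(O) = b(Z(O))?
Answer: 100 - 10*I ≈ 100.0 - 10.0*I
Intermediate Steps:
Z(E) = 7/9 - E/9 (Z(E) = 2/9 + (5 - E)/9 = 2/9 + (5/9 - E/9) = 7/9 - E/9)
b(L) = 2*I (b(L) = √(-4) = 2*I)
D(O) = 2*I
a(l) = -5 (a(l) = -5 + 0 = -5)
c = -20 (c = -5*4 = -20)
a(5)*(D(-1) + c) = -5*(2*I - 20) = -5*(-20 + 2*I) = 100 - 10*I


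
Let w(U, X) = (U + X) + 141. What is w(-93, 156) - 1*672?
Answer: -468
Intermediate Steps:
w(U, X) = 141 + U + X
w(-93, 156) - 1*672 = (141 - 93 + 156) - 1*672 = 204 - 672 = -468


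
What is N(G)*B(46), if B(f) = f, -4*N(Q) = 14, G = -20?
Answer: -161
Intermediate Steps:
N(Q) = -7/2 (N(Q) = -¼*14 = -7/2)
N(G)*B(46) = -7/2*46 = -161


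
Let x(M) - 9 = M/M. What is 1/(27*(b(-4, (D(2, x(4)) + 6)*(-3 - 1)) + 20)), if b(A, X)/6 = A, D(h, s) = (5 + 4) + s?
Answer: -1/108 ≈ -0.0092593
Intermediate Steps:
x(M) = 10 (x(M) = 9 + M/M = 9 + 1 = 10)
D(h, s) = 9 + s
b(A, X) = 6*A
1/(27*(b(-4, (D(2, x(4)) + 6)*(-3 - 1)) + 20)) = 1/(27*(6*(-4) + 20)) = 1/(27*(-24 + 20)) = 1/(27*(-4)) = 1/(-108) = -1/108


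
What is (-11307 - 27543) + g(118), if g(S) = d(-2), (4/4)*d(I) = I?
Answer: -38852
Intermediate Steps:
d(I) = I
g(S) = -2
(-11307 - 27543) + g(118) = (-11307 - 27543) - 2 = -38850 - 2 = -38852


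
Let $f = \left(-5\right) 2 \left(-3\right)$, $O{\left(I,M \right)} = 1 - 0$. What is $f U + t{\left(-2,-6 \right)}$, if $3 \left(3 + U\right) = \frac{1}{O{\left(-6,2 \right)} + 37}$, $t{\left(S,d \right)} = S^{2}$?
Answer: $- \frac{1629}{19} \approx -85.737$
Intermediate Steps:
$O{\left(I,M \right)} = 1$ ($O{\left(I,M \right)} = 1 + 0 = 1$)
$U = - \frac{341}{114}$ ($U = -3 + \frac{1}{3 \left(1 + 37\right)} = -3 + \frac{1}{3 \cdot 38} = -3 + \frac{1}{3} \cdot \frac{1}{38} = -3 + \frac{1}{114} = - \frac{341}{114} \approx -2.9912$)
$f = 30$ ($f = \left(-10\right) \left(-3\right) = 30$)
$f U + t{\left(-2,-6 \right)} = 30 \left(- \frac{341}{114}\right) + \left(-2\right)^{2} = - \frac{1705}{19} + 4 = - \frac{1629}{19}$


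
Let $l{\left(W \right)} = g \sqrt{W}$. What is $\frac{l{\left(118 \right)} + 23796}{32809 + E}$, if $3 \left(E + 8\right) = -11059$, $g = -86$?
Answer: $\frac{17847}{21836} - \frac{129 \sqrt{118}}{43672} \approx 0.78523$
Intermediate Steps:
$E = - \frac{11083}{3}$ ($E = -8 + \frac{1}{3} \left(-11059\right) = -8 - \frac{11059}{3} = - \frac{11083}{3} \approx -3694.3$)
$l{\left(W \right)} = - 86 \sqrt{W}$
$\frac{l{\left(118 \right)} + 23796}{32809 + E} = \frac{- 86 \sqrt{118} + 23796}{32809 - \frac{11083}{3}} = \frac{23796 - 86 \sqrt{118}}{\frac{87344}{3}} = \left(23796 - 86 \sqrt{118}\right) \frac{3}{87344} = \frac{17847}{21836} - \frac{129 \sqrt{118}}{43672}$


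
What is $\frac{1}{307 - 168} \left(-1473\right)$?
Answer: $- \frac{1473}{139} \approx -10.597$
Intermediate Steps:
$\frac{1}{307 - 168} \left(-1473\right) = \frac{1}{139} \left(-1473\right) = - \frac{1473}{139}$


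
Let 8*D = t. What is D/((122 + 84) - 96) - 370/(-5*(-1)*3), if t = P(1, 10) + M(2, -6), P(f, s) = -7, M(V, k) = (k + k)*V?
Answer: -65213/2640 ≈ -24.702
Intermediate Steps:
M(V, k) = 2*V*k (M(V, k) = (2*k)*V = 2*V*k)
t = -31 (t = -7 + 2*2*(-6) = -7 - 24 = -31)
D = -31/8 (D = (⅛)*(-31) = -31/8 ≈ -3.8750)
D/((122 + 84) - 96) - 370/(-5*(-1)*3) = -31/(8*((122 + 84) - 96)) - 370/(-5*(-1)*3) = -31/(8*(206 - 96)) - 370/(5*3) = -31/8/110 - 370/15 = -31/8*1/110 - 370*1/15 = -31/880 - 74/3 = -65213/2640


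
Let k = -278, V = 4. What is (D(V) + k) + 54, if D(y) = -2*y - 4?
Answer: -236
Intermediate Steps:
D(y) = -4 - 2*y
(D(V) + k) + 54 = ((-4 - 2*4) - 278) + 54 = ((-4 - 8) - 278) + 54 = (-12 - 278) + 54 = -290 + 54 = -236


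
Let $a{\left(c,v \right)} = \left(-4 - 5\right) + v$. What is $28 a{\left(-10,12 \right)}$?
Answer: $84$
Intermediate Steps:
$a{\left(c,v \right)} = -9 + v$
$28 a{\left(-10,12 \right)} = 28 \left(-9 + 12\right) = 28 \cdot 3 = 84$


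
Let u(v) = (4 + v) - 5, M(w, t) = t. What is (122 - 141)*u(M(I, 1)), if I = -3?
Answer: 0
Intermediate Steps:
u(v) = -1 + v
(122 - 141)*u(M(I, 1)) = (122 - 141)*(-1 + 1) = -19*0 = 0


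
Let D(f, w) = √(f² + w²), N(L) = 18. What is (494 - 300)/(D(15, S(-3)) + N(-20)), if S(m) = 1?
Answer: 1746/49 - 97*√226/49 ≈ 5.8729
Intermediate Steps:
(494 - 300)/(D(15, S(-3)) + N(-20)) = (494 - 300)/(√(15² + 1²) + 18) = 194/(√(225 + 1) + 18) = 194/(√226 + 18) = 194/(18 + √226)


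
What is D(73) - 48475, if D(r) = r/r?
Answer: -48474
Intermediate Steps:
D(r) = 1
D(73) - 48475 = 1 - 48475 = -48474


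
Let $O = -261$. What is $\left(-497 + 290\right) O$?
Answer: $54027$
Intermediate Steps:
$\left(-497 + 290\right) O = \left(-497 + 290\right) \left(-261\right) = \left(-207\right) \left(-261\right) = 54027$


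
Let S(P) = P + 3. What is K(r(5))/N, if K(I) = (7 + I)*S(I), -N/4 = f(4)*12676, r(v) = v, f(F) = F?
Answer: -3/6338 ≈ -0.00047334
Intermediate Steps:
S(P) = 3 + P
N = -202816 (N = -16*12676 = -4*50704 = -202816)
K(I) = (3 + I)*(7 + I) (K(I) = (7 + I)*(3 + I) = (3 + I)*(7 + I))
K(r(5))/N = ((3 + 5)*(7 + 5))/(-202816) = (8*12)*(-1/202816) = 96*(-1/202816) = -3/6338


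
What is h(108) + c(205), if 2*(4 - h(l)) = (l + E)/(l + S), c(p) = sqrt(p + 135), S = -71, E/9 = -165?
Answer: 1673/74 + 2*sqrt(85) ≈ 41.047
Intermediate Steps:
E = -1485 (E = 9*(-165) = -1485)
c(p) = sqrt(135 + p)
h(l) = 4 - (-1485 + l)/(2*(-71 + l)) (h(l) = 4 - (l - 1485)/(2*(l - 71)) = 4 - (-1485 + l)/(2*(-71 + l)))
h(108) + c(205) = 7*(131 + 108)/(2*(-71 + 108)) + sqrt(135 + 205) = (7/2)*239/37 + sqrt(340) = (7/2)*(1/37)*239 + 2*sqrt(85) = 1673/74 + 2*sqrt(85)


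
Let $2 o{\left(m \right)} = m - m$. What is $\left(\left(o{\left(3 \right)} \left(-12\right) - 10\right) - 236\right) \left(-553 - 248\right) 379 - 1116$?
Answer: $74679318$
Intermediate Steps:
$o{\left(m \right)} = 0$ ($o{\left(m \right)} = \frac{m - m}{2} = \frac{1}{2} \cdot 0 = 0$)
$\left(\left(o{\left(3 \right)} \left(-12\right) - 10\right) - 236\right) \left(-553 - 248\right) 379 - 1116 = \left(\left(0 \left(-12\right) - 10\right) - 236\right) \left(-553 - 248\right) 379 - 1116 = \left(\left(0 - 10\right) - 236\right) \left(-801\right) 379 - 1116 = \left(-10 - 236\right) \left(-801\right) 379 - 1116 = \left(-246\right) \left(-801\right) 379 - 1116 = 197046 \cdot 379 - 1116 = 74680434 - 1116 = 74679318$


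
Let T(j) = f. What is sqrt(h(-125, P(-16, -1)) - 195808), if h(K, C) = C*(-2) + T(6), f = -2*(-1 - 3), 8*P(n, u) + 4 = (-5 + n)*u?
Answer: I*sqrt(783217)/2 ≈ 442.5*I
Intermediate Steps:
P(n, u) = -1/2 + u*(-5 + n)/8 (P(n, u) = -1/2 + ((-5 + n)*u)/8 = -1/2 + (u*(-5 + n))/8 = -1/2 + u*(-5 + n)/8)
f = 8 (f = -2*(-4) = 8)
T(j) = 8
h(K, C) = 8 - 2*C (h(K, C) = C*(-2) + 8 = -2*C + 8 = 8 - 2*C)
sqrt(h(-125, P(-16, -1)) - 195808) = sqrt((8 - 2*(-1/2 - 5/8*(-1) + (1/8)*(-16)*(-1))) - 195808) = sqrt((8 - 2*(-1/2 + 5/8 + 2)) - 195808) = sqrt((8 - 2*17/8) - 195808) = sqrt((8 - 17/4) - 195808) = sqrt(15/4 - 195808) = sqrt(-783217/4) = I*sqrt(783217)/2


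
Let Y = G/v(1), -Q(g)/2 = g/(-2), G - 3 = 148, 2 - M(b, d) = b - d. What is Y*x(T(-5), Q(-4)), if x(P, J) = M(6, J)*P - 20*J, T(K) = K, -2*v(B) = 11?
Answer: -36240/11 ≈ -3294.5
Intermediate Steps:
v(B) = -11/2 (v(B) = -1/2*11 = -11/2)
M(b, d) = 2 + d - b (M(b, d) = 2 - (b - d) = 2 + (d - b) = 2 + d - b)
G = 151 (G = 3 + 148 = 151)
Q(g) = g (Q(g) = -2*g/(-2) = -2*g*(-1)/2 = -(-1)*g = g)
x(P, J) = -20*J + P*(-4 + J) (x(P, J) = (2 + J - 1*6)*P - 20*J = (2 + J - 6)*P - 20*J = (-4 + J)*P - 20*J = P*(-4 + J) - 20*J = -20*J + P*(-4 + J))
Y = -302/11 (Y = 151/(-11/2) = 151*(-2/11) = -302/11 ≈ -27.455)
Y*x(T(-5), Q(-4)) = -302*(-20*(-4) - 5*(-4 - 4))/11 = -302*(80 - 5*(-8))/11 = -302*(80 + 40)/11 = -302/11*120 = -36240/11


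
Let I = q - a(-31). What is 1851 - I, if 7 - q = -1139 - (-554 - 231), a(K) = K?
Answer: 1459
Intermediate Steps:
q = 361 (q = 7 - (-1139 - (-554 - 231)) = 7 - (-1139 - 1*(-785)) = 7 - (-1139 + 785) = 7 - 1*(-354) = 7 + 354 = 361)
I = 392 (I = 361 - 1*(-31) = 361 + 31 = 392)
1851 - I = 1851 - 1*392 = 1851 - 392 = 1459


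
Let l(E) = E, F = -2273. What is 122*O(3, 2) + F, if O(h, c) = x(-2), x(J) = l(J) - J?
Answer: -2273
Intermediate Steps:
x(J) = 0 (x(J) = J - J = 0)
O(h, c) = 0
122*O(3, 2) + F = 122*0 - 2273 = 0 - 2273 = -2273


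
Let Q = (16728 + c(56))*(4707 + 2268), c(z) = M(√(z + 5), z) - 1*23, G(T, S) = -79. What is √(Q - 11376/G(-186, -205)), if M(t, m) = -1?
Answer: 12*√809101 ≈ 10794.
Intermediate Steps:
c(z) = -24 (c(z) = -1 - 1*23 = -1 - 23 = -24)
Q = 116510400 (Q = (16728 - 24)*(4707 + 2268) = 16704*6975 = 116510400)
√(Q - 11376/G(-186, -205)) = √(116510400 - 11376/(-79)) = √(116510400 - 11376*(-1/79)) = √(116510400 + 144) = √116510544 = 12*√809101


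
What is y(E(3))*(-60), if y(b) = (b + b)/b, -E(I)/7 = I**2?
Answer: -120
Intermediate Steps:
E(I) = -7*I**2
y(b) = 2 (y(b) = (2*b)/b = 2)
y(E(3))*(-60) = 2*(-60) = -120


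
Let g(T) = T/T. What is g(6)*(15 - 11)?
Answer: 4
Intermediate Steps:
g(T) = 1
g(6)*(15 - 11) = 1*(15 - 11) = 1*4 = 4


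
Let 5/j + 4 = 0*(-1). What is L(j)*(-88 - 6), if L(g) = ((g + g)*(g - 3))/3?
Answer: -3995/12 ≈ -332.92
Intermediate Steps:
j = -5/4 (j = 5/(-4 + 0*(-1)) = 5/(-4 + 0) = 5/(-4) = 5*(-1/4) = -5/4 ≈ -1.2500)
L(g) = 2*g*(-3 + g)/3 (L(g) = ((2*g)*(-3 + g))*(1/3) = (2*g*(-3 + g))*(1/3) = 2*g*(-3 + g)/3)
L(j)*(-88 - 6) = ((2/3)*(-5/4)*(-3 - 5/4))*(-88 - 6) = ((2/3)*(-5/4)*(-17/4))*(-94) = (85/24)*(-94) = -3995/12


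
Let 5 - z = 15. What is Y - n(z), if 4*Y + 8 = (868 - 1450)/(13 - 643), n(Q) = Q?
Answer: 3457/420 ≈ 8.2310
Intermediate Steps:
z = -10 (z = 5 - 1*15 = 5 - 15 = -10)
Y = -743/420 (Y = -2 + ((868 - 1450)/(13 - 643))/4 = -2 + (-582/(-630))/4 = -2 + (-582*(-1/630))/4 = -2 + (¼)*(97/105) = -2 + 97/420 = -743/420 ≈ -1.7690)
Y - n(z) = -743/420 - 1*(-10) = -743/420 + 10 = 3457/420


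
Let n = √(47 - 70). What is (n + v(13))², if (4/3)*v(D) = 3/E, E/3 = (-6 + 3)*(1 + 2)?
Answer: (-1 + 12*I*√23)²/144 ≈ -22.993 - 0.7993*I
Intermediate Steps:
E = -27 (E = 3*((-6 + 3)*(1 + 2)) = 3*(-3*3) = 3*(-9) = -27)
n = I*√23 (n = √(-23) = I*√23 ≈ 4.7958*I)
v(D) = -1/12 (v(D) = 3*(3/(-27))/4 = 3*(3*(-1/27))/4 = (¾)*(-⅑) = -1/12)
(n + v(13))² = (I*√23 - 1/12)² = (-1/12 + I*√23)²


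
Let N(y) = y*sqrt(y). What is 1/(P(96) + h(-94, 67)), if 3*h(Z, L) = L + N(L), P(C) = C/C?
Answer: -70/98621 + 67*sqrt(67)/98621 ≈ 0.0048511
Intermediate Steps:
P(C) = 1
N(y) = y**(3/2)
h(Z, L) = L/3 + L**(3/2)/3 (h(Z, L) = (L + L**(3/2))/3 = L/3 + L**(3/2)/3)
1/(P(96) + h(-94, 67)) = 1/(1 + ((1/3)*67 + 67**(3/2)/3)) = 1/(1 + (67/3 + (67*sqrt(67))/3)) = 1/(1 + (67/3 + 67*sqrt(67)/3)) = 1/(70/3 + 67*sqrt(67)/3)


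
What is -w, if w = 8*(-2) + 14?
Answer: 2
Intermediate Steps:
w = -2 (w = -16 + 14 = -2)
-w = -1*(-2) = 2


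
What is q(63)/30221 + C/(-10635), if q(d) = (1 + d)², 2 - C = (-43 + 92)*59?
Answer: 43623143/107133445 ≈ 0.40719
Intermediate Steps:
C = -2889 (C = 2 - (-43 + 92)*59 = 2 - 49*59 = 2 - 1*2891 = 2 - 2891 = -2889)
q(63)/30221 + C/(-10635) = (1 + 63)²/30221 - 2889/(-10635) = 64²*(1/30221) - 2889*(-1/10635) = 4096*(1/30221) + 963/3545 = 4096/30221 + 963/3545 = 43623143/107133445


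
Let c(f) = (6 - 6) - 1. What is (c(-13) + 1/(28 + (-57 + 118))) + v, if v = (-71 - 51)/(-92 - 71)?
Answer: -3486/14507 ≈ -0.24030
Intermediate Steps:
v = 122/163 (v = -122/(-163) = -122*(-1/163) = 122/163 ≈ 0.74847)
c(f) = -1 (c(f) = 0 - 1 = -1)
(c(-13) + 1/(28 + (-57 + 118))) + v = (-1 + 1/(28 + (-57 + 118))) + 122/163 = (-1 + 1/(28 + 61)) + 122/163 = (-1 + 1/89) + 122/163 = -88/89 + 122/163 = -3486/14507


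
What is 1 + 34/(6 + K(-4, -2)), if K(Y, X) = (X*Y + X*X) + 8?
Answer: 30/13 ≈ 2.3077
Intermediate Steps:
K(Y, X) = 8 + X**2 + X*Y (K(Y, X) = (X*Y + X**2) + 8 = (X**2 + X*Y) + 8 = 8 + X**2 + X*Y)
1 + 34/(6 + K(-4, -2)) = 1 + 34/(6 + (8 + (-2)**2 - 2*(-4))) = 1 + 34/(6 + (8 + 4 + 8)) = 1 + 34/(6 + 20) = 1 + 34/26 = 1 + 34*(1/26) = 1 + 17/13 = 30/13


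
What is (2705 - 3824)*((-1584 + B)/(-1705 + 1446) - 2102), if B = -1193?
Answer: 606096279/259 ≈ 2.3401e+6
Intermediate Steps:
(2705 - 3824)*((-1584 + B)/(-1705 + 1446) - 2102) = (2705 - 3824)*((-1584 - 1193)/(-1705 + 1446) - 2102) = -1119*(-2777/(-259) - 2102) = -1119*(-2777*(-1/259) - 2102) = -1119*(2777/259 - 2102) = -1119*(-541641/259) = 606096279/259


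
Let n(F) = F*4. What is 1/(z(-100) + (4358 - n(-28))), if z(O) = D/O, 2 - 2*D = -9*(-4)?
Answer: 100/447017 ≈ 0.00022371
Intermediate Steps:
n(F) = 4*F
D = -17 (D = 1 - (-9)*(-4)/2 = 1 - 1/2*36 = 1 - 18 = -17)
z(O) = -17/O
1/(z(-100) + (4358 - n(-28))) = 1/(-17/(-100) + (4358 - 4*(-28))) = 1/(-17*(-1/100) + (4358 - 1*(-112))) = 1/(17/100 + (4358 + 112)) = 1/(17/100 + 4470) = 1/(447017/100) = 100/447017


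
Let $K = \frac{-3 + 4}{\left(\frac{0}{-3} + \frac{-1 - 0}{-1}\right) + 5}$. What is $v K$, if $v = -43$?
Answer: $- \frac{43}{6} \approx -7.1667$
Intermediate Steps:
$K = \frac{1}{6}$ ($K = 1 \frac{1}{\left(0 \left(- \frac{1}{3}\right) + \left(-1 + 0\right) \left(-1\right)\right) + 5} = 1 \frac{1}{\left(0 - -1\right) + 5} = 1 \frac{1}{\left(0 + 1\right) + 5} = 1 \frac{1}{1 + 5} = 1 \cdot \frac{1}{6} = \frac{1}{6} \approx 0.16667$)
$v K = \left(-43\right) \frac{1}{6} = - \frac{43}{6}$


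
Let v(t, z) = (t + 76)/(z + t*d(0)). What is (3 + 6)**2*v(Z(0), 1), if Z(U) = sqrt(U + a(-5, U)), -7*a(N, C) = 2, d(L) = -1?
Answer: 4770 + 693*I*sqrt(14) ≈ 4770.0 + 2593.0*I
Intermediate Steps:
a(N, C) = -2/7 (a(N, C) = -1/7*2 = -2/7)
Z(U) = sqrt(-2/7 + U) (Z(U) = sqrt(U - 2/7) = sqrt(-2/7 + U))
v(t, z) = (76 + t)/(z - t) (v(t, z) = (t + 76)/(z + t*(-1)) = (76 + t)/(z - t))
(3 + 6)**2*v(Z(0), 1) = (3 + 6)**2*((76 + sqrt(-14 + 49*0)/7)/(1 - sqrt(-14 + 49*0)/7)) = 9**2*((76 + sqrt(-14 + 0)/7)/(1 - sqrt(-14 + 0)/7)) = 81*((76 + sqrt(-14)/7)/(1 - sqrt(-14)/7)) = 81*((76 + (I*sqrt(14))/7)/(1 - I*sqrt(14)/7)) = 81*((76 + I*sqrt(14)/7)/(1 - I*sqrt(14)/7)) = 81*(76 + I*sqrt(14)/7)/(1 - I*sqrt(14)/7)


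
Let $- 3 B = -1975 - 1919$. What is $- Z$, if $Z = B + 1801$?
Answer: $-3099$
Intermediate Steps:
$B = 1298$ ($B = - \frac{-1975 - 1919}{3} = \left(- \frac{1}{3}\right) \left(-3894\right) = 1298$)
$Z = 3099$ ($Z = 1298 + 1801 = 3099$)
$- Z = \left(-1\right) 3099 = -3099$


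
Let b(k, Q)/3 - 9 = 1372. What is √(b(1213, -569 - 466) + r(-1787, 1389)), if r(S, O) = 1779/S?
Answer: 3*√1469660966/1787 ≈ 64.358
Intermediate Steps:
b(k, Q) = 4143 (b(k, Q) = 27 + 3*1372 = 27 + 4116 = 4143)
√(b(1213, -569 - 466) + r(-1787, 1389)) = √(4143 + 1779/(-1787)) = √(4143 + 1779*(-1/1787)) = √(4143 - 1779/1787) = √(7401762/1787) = 3*√1469660966/1787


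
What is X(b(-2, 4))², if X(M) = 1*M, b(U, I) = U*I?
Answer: 64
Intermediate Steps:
b(U, I) = I*U
X(M) = M
X(b(-2, 4))² = (4*(-2))² = (-8)² = 64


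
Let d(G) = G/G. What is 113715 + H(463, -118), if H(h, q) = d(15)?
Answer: 113716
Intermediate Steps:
d(G) = 1
H(h, q) = 1
113715 + H(463, -118) = 113715 + 1 = 113716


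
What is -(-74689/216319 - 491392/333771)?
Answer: 131226448267/72201008949 ≈ 1.8175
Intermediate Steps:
-(-74689/216319 - 491392/333771) = -1*(-131226448267/72201008949) = 131226448267/72201008949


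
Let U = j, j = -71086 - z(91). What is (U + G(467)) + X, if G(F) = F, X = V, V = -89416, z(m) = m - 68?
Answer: -160058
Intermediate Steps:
z(m) = -68 + m
j = -71109 (j = -71086 - (-68 + 91) = -71086 - 1*23 = -71086 - 23 = -71109)
U = -71109
X = -89416
(U + G(467)) + X = (-71109 + 467) - 89416 = -70642 - 89416 = -160058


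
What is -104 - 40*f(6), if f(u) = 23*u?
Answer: -5624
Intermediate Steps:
-104 - 40*f(6) = -104 - 920*6 = -104 - 40*138 = -104 - 5520 = -5624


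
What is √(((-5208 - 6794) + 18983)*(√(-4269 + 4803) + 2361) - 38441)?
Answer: √(16443700 + 6981*√534) ≈ 4074.9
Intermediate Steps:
√(((-5208 - 6794) + 18983)*(√(-4269 + 4803) + 2361) - 38441) = √((-12002 + 18983)*(√534 + 2361) - 38441) = √(6981*(2361 + √534) - 38441) = √((16482141 + 6981*√534) - 38441) = √(16443700 + 6981*√534)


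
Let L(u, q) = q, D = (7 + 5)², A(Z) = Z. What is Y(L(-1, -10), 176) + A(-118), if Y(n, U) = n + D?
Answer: 16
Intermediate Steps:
D = 144 (D = 12² = 144)
Y(n, U) = 144 + n (Y(n, U) = n + 144 = 144 + n)
Y(L(-1, -10), 176) + A(-118) = (144 - 10) - 118 = 134 - 118 = 16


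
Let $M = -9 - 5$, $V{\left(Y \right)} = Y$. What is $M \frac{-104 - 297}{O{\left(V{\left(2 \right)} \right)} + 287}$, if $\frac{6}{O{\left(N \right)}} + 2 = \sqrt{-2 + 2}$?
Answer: $\frac{2807}{142} \approx 19.768$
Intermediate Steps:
$O{\left(N \right)} = -3$ ($O{\left(N \right)} = \frac{6}{-2 + \sqrt{-2 + 2}} = \frac{6}{-2 + \sqrt{0}} = \frac{6}{-2 + 0} = \frac{6}{-2} = 6 \left(- \frac{1}{2}\right) = -3$)
$M = -14$ ($M = -9 - 5 = -14$)
$M \frac{-104 - 297}{O{\left(V{\left(2 \right)} \right)} + 287} = - 14 \frac{-104 - 297}{-3 + 287} = - 14 \left(- \frac{401}{284}\right) = - 14 \left(\left(-401\right) \frac{1}{284}\right) = \left(-14\right) \left(- \frac{401}{284}\right) = \frac{2807}{142}$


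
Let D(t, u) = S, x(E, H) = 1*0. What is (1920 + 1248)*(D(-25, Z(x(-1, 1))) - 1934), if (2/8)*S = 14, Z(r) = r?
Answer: -5949504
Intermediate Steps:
x(E, H) = 0
S = 56 (S = 4*14 = 56)
D(t, u) = 56
(1920 + 1248)*(D(-25, Z(x(-1, 1))) - 1934) = (1920 + 1248)*(56 - 1934) = 3168*(-1878) = -5949504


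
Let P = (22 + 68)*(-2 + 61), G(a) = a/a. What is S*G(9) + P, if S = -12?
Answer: 5298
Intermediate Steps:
G(a) = 1
P = 5310 (P = 90*59 = 5310)
S*G(9) + P = -12*1 + 5310 = -12 + 5310 = 5298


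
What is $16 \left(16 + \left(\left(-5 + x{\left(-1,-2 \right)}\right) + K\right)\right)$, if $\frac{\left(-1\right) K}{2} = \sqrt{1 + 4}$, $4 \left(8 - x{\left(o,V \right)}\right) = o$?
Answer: $308 - 32 \sqrt{5} \approx 236.45$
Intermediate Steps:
$x{\left(o,V \right)} = 8 - \frac{o}{4}$
$K = - 2 \sqrt{5}$ ($K = - 2 \sqrt{1 + 4} = - 2 \sqrt{5} \approx -4.4721$)
$16 \left(16 + \left(\left(-5 + x{\left(-1,-2 \right)}\right) + K\right)\right) = 16 \left(16 + \left(\left(-5 + \left(8 - - \frac{1}{4}\right)\right) - 2 \sqrt{5}\right)\right) = 16 \left(16 + \left(\left(-5 + \left(8 + \frac{1}{4}\right)\right) - 2 \sqrt{5}\right)\right) = 16 \left(16 + \left(\left(-5 + \frac{33}{4}\right) - 2 \sqrt{5}\right)\right) = 16 \left(16 + \left(\frac{13}{4} - 2 \sqrt{5}\right)\right) = 16 \left(\frac{77}{4} - 2 \sqrt{5}\right) = 308 - 32 \sqrt{5}$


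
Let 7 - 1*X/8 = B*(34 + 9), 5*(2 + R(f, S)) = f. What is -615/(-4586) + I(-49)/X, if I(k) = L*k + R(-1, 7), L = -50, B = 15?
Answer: -20216627/58517360 ≈ -0.34548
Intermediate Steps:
R(f, S) = -2 + f/5
I(k) = -11/5 - 50*k (I(k) = -50*k + (-2 + (1/5)*(-1)) = -50*k + (-2 - 1/5) = -50*k - 11/5 = -11/5 - 50*k)
X = -5104 (X = 56 - 120*(34 + 9) = 56 - 120*43 = 56 - 8*645 = 56 - 5160 = -5104)
-615/(-4586) + I(-49)/X = -615/(-4586) + (-11/5 - 50*(-49))/(-5104) = -615*(-1/4586) + (-11/5 + 2450)*(-1/5104) = 615/4586 + (12239/5)*(-1/5104) = 615/4586 - 12239/25520 = -20216627/58517360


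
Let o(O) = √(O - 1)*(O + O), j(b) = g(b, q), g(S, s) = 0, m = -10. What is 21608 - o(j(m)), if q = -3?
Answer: 21608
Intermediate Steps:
j(b) = 0
o(O) = 2*O*√(-1 + O) (o(O) = √(-1 + O)*(2*O) = 2*O*√(-1 + O))
21608 - o(j(m)) = 21608 - 2*0*√(-1 + 0) = 21608 - 2*0*√(-1) = 21608 - 2*0*I = 21608 - 1*0 = 21608 + 0 = 21608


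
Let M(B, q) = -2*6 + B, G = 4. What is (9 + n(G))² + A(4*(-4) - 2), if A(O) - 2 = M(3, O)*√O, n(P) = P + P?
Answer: 291 - 27*I*√2 ≈ 291.0 - 38.184*I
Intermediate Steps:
M(B, q) = -12 + B
n(P) = 2*P
A(O) = 2 - 9*√O (A(O) = 2 + (-12 + 3)*√O = 2 - 9*√O)
(9 + n(G))² + A(4*(-4) - 2) = (9 + 2*4)² + (2 - 9*√(4*(-4) - 2)) = (9 + 8)² + (2 - 9*√(-16 - 2)) = 17² + (2 - 27*I*√2) = 289 + (2 - 27*I*√2) = 291 - 27*I*√2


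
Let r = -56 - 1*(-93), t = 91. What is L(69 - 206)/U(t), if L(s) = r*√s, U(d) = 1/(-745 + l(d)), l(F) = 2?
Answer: -27491*I*√137 ≈ -3.2177e+5*I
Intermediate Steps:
U(d) = -1/743 (U(d) = 1/(-745 + 2) = 1/(-743) = -1/743)
r = 37 (r = -56 + 93 = 37)
L(s) = 37*√s
L(69 - 206)/U(t) = (37*√(69 - 206))/(-1/743) = (37*√(-137))*(-743) = (37*(I*√137))*(-743) = (37*I*√137)*(-743) = -27491*I*√137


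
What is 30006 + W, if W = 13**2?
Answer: 30175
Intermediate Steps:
W = 169
30006 + W = 30006 + 169 = 30175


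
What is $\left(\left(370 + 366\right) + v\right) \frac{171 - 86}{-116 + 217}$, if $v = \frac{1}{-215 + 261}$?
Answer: $\frac{2877845}{4646} \approx 619.42$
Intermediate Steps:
$v = \frac{1}{46} \approx 0.021739$
$\left(\left(370 + 366\right) + v\right) \frac{171 - 86}{-116 + 217} = \left(\left(370 + 366\right) + \frac{1}{46}\right) \frac{171 - 86}{-116 + 217} = \left(736 + \frac{1}{46}\right) \frac{85}{101} = \frac{33857 \cdot 85 \cdot \frac{1}{101}}{46} = \frac{33857}{46} \cdot \frac{85}{101} = \frac{2877845}{4646}$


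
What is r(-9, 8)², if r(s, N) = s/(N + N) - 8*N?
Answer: 1067089/256 ≈ 4168.3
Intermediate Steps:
r(s, N) = -8*N + s/(2*N) (r(s, N) = s/((2*N)) - 8*N = (1/(2*N))*s - 8*N = s/(2*N) - 8*N = -8*N + s/(2*N))
r(-9, 8)² = (-8*8 + (½)*(-9)/8)² = (-64 + (½)*(-9)*(⅛))² = (-64 - 9/16)² = (-1033/16)² = 1067089/256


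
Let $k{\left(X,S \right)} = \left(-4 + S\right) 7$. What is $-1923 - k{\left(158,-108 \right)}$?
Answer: $-1139$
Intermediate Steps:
$k{\left(X,S \right)} = -28 + 7 S$
$-1923 - k{\left(158,-108 \right)} = -1923 - \left(-28 + 7 \left(-108\right)\right) = -1923 - \left(-28 - 756\right) = -1923 - -784 = -1923 + 784 = -1139$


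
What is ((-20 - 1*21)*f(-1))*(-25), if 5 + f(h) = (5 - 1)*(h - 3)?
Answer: -21525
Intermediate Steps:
f(h) = -17 + 4*h (f(h) = -5 + (5 - 1)*(h - 3) = -5 + 4*(-3 + h) = -5 + (-12 + 4*h) = -17 + 4*h)
((-20 - 1*21)*f(-1))*(-25) = ((-20 - 1*21)*(-17 + 4*(-1)))*(-25) = ((-20 - 21)*(-17 - 4))*(-25) = -41*(-21)*(-25) = 861*(-25) = -21525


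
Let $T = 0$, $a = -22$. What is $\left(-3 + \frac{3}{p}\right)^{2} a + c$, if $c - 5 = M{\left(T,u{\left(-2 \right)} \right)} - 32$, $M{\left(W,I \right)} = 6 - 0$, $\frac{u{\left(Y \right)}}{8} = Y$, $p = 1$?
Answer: $-21$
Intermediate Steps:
$u{\left(Y \right)} = 8 Y$
$M{\left(W,I \right)} = 6$ ($M{\left(W,I \right)} = 6 + 0 = 6$)
$c = -21$ ($c = 5 + \left(6 - 32\right) = 5 - 26 = -21$)
$\left(-3 + \frac{3}{p}\right)^{2} a + c = \left(-3 + \frac{3}{1}\right)^{2} \left(-22\right) - 21 = \left(-3 + 3 \cdot 1\right)^{2} \left(-22\right) - 21 = \left(-3 + 3\right)^{2} \left(-22\right) - 21 = 0^{2} \left(-22\right) - 21 = 0 \left(-22\right) - 21 = 0 - 21 = -21$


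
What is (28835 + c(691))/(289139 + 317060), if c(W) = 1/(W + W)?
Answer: 39849971/837767018 ≈ 0.047567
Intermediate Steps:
c(W) = 1/(2*W)
(28835 + c(691))/(289139 + 317060) = (28835 + (½)/691)/(289139 + 317060) = (28835 + (½)*(1/691))/606199 = (28835 + 1/1382)*(1/606199) = (39849971/1382)*(1/606199) = 39849971/837767018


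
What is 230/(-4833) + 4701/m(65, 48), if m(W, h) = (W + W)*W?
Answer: 20776433/40838850 ≈ 0.50874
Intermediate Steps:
m(W, h) = 2*W² (m(W, h) = (2*W)*W = 2*W²)
230/(-4833) + 4701/m(65, 48) = 230/(-4833) + 4701/((2*65²)) = 230*(-1/4833) + 4701/((2*4225)) = -230/4833 + 4701/8450 = 20776433/40838850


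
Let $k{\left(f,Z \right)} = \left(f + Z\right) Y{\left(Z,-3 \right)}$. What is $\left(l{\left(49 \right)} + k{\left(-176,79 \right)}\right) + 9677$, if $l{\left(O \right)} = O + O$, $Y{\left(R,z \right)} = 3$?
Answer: $9484$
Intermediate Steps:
$l{\left(O \right)} = 2 O$
$k{\left(f,Z \right)} = 3 Z + 3 f$ ($k{\left(f,Z \right)} = \left(f + Z\right) 3 = \left(Z + f\right) 3 = 3 Z + 3 f$)
$\left(l{\left(49 \right)} + k{\left(-176,79 \right)}\right) + 9677 = \left(2 \cdot 49 + \left(3 \cdot 79 + 3 \left(-176\right)\right)\right) + 9677 = \left(98 + \left(237 - 528\right)\right) + 9677 = \left(98 - 291\right) + 9677 = -193 + 9677 = 9484$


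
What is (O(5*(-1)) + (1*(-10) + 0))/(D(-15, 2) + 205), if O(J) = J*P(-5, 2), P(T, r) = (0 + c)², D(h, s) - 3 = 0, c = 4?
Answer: -45/104 ≈ -0.43269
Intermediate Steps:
D(h, s) = 3 (D(h, s) = 3 + 0 = 3)
P(T, r) = 16 (P(T, r) = (0 + 4)² = 4² = 16)
O(J) = 16*J (O(J) = J*16 = 16*J)
(O(5*(-1)) + (1*(-10) + 0))/(D(-15, 2) + 205) = (16*(5*(-1)) + (1*(-10) + 0))/(3 + 205) = (16*(-5) + (-10 + 0))/208 = (-80 - 10)*(1/208) = -90*1/208 = -45/104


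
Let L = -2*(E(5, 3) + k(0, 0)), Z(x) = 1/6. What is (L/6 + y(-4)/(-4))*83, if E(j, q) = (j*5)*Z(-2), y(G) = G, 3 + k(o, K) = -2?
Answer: 1909/18 ≈ 106.06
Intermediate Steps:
Z(x) = ⅙ (Z(x) = 1*(⅙) = ⅙)
k(o, K) = -5 (k(o, K) = -3 - 2 = -5)
E(j, q) = 5*j/6 (E(j, q) = (j*5)*(⅙) = (5*j)*(⅙) = 5*j/6)
L = 5/3 (L = -2*((⅚)*5 - 5) = -2*(25/6 - 5) = -2*(-⅚) = 5/3 ≈ 1.6667)
(L/6 + y(-4)/(-4))*83 = ((5/3)/6 - 4/(-4))*83 = ((5/3)*(⅙) - 4*(-¼))*83 = (5/18 + 1)*83 = (23/18)*83 = 1909/18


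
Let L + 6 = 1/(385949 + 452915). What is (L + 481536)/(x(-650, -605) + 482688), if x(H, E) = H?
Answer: 403938181921/404364324832 ≈ 0.99895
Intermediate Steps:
L = -5033183/838864 (L = -6 + 1/(385949 + 452915) = -6 + 1/838864 = -5033183/838864 ≈ -6.0000)
(L + 481536)/(x(-650, -605) + 482688) = (-5033183/838864 + 481536)/(-650 + 482688) = (403938181921/838864)/482038 = (403938181921/838864)*(1/482038) = 403938181921/404364324832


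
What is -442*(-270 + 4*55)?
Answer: 22100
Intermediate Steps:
-442*(-270 + 4*55) = -442*(-270 + 220) = -442*(-50) = 22100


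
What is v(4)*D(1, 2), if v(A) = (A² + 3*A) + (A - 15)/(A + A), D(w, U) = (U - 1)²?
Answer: 213/8 ≈ 26.625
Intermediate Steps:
D(w, U) = (-1 + U)²
v(A) = A² + 3*A + (-15 + A)/(2*A) (v(A) = (A² + 3*A) + (-15 + A)/((2*A)) = (A² + 3*A) + (-15 + A)*(1/(2*A)) = (A² + 3*A) + (-15 + A)/(2*A) = A² + 3*A + (-15 + A)/(2*A))
v(4)*D(1, 2) = (½ + 4² + 3*4 - 15/2/4)*(-1 + 2)² = (½ + 16 + 12 - 15/2*¼)*1² = (½ + 16 + 12 - 15/8)*1 = (213/8)*1 = 213/8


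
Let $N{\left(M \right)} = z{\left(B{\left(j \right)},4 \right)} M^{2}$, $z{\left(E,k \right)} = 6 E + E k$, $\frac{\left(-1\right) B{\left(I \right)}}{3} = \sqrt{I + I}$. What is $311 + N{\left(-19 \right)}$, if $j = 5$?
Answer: $311 - 10830 \sqrt{10} \approx -33937.0$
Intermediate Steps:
$B{\left(I \right)} = - 3 \sqrt{2} \sqrt{I}$ ($B{\left(I \right)} = - 3 \sqrt{I + I} = - 3 \sqrt{2 I} = - 3 \sqrt{2} \sqrt{I}$)
$N{\left(M \right)} = - 30 \sqrt{10} M^{2}$ ($N{\left(M \right)} = - 3 \sqrt{2} \sqrt{5} \left(6 + 4\right) M^{2} = - 3 \sqrt{10} \cdot 10 M^{2} = - 30 \sqrt{10} M^{2}$)
$311 + N{\left(-19 \right)} = 311 - 30 \sqrt{10} \left(-19\right)^{2} = 311 - 30 \sqrt{10} \cdot 361 = 311 - 10830 \sqrt{10}$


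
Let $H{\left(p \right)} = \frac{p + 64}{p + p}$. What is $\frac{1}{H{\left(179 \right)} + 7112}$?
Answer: $\frac{358}{2546339} \approx 0.00014059$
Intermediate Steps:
$H{\left(p \right)} = \frac{64 + p}{2 p}$
$\frac{1}{H{\left(179 \right)} + 7112} = \frac{1}{\frac{64 + 179}{2 \cdot 179} + 7112} = \frac{1}{\frac{1}{2} \cdot \frac{1}{179} \cdot 243 + 7112} = \frac{1}{\frac{243}{358} + 7112} = \frac{1}{\frac{2546339}{358}} = \frac{358}{2546339}$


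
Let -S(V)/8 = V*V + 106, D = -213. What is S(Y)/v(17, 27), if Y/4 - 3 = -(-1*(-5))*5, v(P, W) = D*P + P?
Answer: 15700/901 ≈ 17.425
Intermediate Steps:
v(P, W) = -212*P (v(P, W) = -213*P + P = -212*P)
Y = -88 (Y = 12 + 4*(-(-1*(-5))*5) = 12 + 4*(-5*5) = 12 + 4*(-1*25) = 12 + 4*(-25) = 12 - 100 = -88)
S(V) = -848 - 8*V² (S(V) = -8*(V*V + 106) = -8*(V² + 106) = -8*(106 + V²) = -848 - 8*V²)
S(Y)/v(17, 27) = (-848 - 8*(-88)²)/((-212*17)) = (-848 - 8*7744)/(-3604) = (-848 - 61952)*(-1/3604) = -62800*(-1/3604) = 15700/901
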